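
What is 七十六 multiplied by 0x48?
Convert 七十六 (Chinese numeral) → 7×10 + 6 = 76 (decimal)
Convert 0x48 (hexadecimal) → 4×16 + 8 = 72 (decimal)
Compute 76 × 72 = 5472
5472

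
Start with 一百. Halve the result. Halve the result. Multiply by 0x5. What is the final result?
Convert 一百 (Chinese numeral) → 1×100 = 100 (decimal)
Start: 100
100 ÷ 2 = 50
50 ÷ 2 = 25
Convert 0x5 (hexadecimal) → 5 (decimal)
25 × 5 = 125
125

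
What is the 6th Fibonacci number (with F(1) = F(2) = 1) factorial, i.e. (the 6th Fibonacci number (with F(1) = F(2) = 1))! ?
Convert the 6th Fibonacci number (with F(1) = F(2) = 1) (Fibonacci index) → 1, 1, 2, 3, 5, 8 → 8 (decimal)
Compute 8! = 40320
40320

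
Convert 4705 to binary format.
Convert 4705 (decimal) → 4705 = 4096 + 512 + 64 + 32 + 1 → 0b1001001100001 (binary)
0b1001001100001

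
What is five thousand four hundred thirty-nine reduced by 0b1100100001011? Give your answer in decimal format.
Convert five thousand four hundred thirty-nine (English words) → 5×1000 + 4×100 + 39 = 5439 (decimal)
Convert 0b1100100001011 (binary) → 4096 + 2048 + 256 + 8 + 2 + 1 = 6411 (decimal)
Compute 5439 - 6411 = -972
-972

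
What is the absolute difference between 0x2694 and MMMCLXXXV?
Convert 0x2694 (hexadecimal) → 2×4096 + 6×256 + 9×16 + 4 = 9876 (decimal)
Convert MMMCLXXXV (Roman numeral) → 1000 + 1000 + 1000 + 100 + 50 + 10 + 10 + 10 + 5 = 3185 (decimal)
Compute |9876 - 3185| = 6691
6691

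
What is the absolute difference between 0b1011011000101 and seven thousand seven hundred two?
Convert 0b1011011000101 (binary) → 4096 + 1024 + 512 + 128 + 64 + 4 + 1 = 5829 (decimal)
Convert seven thousand seven hundred two (English words) → 7×1000 + 7×100 + 2 = 7702 (decimal)
Compute |5829 - 7702| = 1873
1873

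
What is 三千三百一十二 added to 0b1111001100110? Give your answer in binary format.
Convert 三千三百一十二 (Chinese numeral) → 3×1000 + 3×100 + 1×10 + 2 = 3312 (decimal)
Convert 0b1111001100110 (binary) → 4096 + 2048 + 1024 + 512 + 64 + 32 + 4 + 2 = 7782 (decimal)
Compute 3312 + 7782 = 11094
Convert 11094 (decimal) → 11094 = 8192 + 2048 + 512 + 256 + 64 + 16 + 4 + 2 → 0b10101101010110 (binary)
0b10101101010110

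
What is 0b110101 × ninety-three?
Convert 0b110101 (binary) → 32 + 16 + 4 + 1 = 53 (decimal)
Convert ninety-three (English words) → 93 (decimal)
Compute 53 × 93 = 4929
4929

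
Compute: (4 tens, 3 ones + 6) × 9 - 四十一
Convert 4 tens, 3 ones (place-value notation) → 4×10 + 3 = 43 (decimal)
Convert 四十一 (Chinese numeral) → 4×10 + 1 = 41 (decimal)
Expression in decimal: (43 + 6) × 9 - 41
Parentheses first: 43 + 6 = 49
Multiply: 49 × 9 = 441
Subtract: 441 - 41 = 400
400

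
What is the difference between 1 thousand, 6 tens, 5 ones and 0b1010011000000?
Convert 1 thousand, 6 tens, 5 ones (place-value notation) → 1×1000 + 6×10 + 5 = 1065 (decimal)
Convert 0b1010011000000 (binary) → 4096 + 1024 + 128 + 64 = 5312 (decimal)
Difference: |1065 - 5312| = 4247
4247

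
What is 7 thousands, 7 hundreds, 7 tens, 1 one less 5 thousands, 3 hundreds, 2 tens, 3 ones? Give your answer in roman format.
Convert 7 thousands, 7 hundreds, 7 tens, 1 one (place-value notation) → 7×1000 + 7×100 + 7×10 + 1 = 7771 (decimal)
Convert 5 thousands, 3 hundreds, 2 tens, 3 ones (place-value notation) → 5×1000 + 3×100 + 2×10 + 3 = 5323 (decimal)
Compute 7771 - 5323 = 2448
Convert 2448 (decimal) → 2448 = 1000 + 1000 + 400 + 40 + 5 + 1 + 1 + 1 → MMCDXLVIII (Roman numeral)
MMCDXLVIII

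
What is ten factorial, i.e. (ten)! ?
Convert ten (English words) → 10 (decimal)
Compute 10! = 3628800
3628800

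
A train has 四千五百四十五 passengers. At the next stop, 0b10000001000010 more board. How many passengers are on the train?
Convert 四千五百四十五 (Chinese numeral) → 4×1000 + 5×100 + 4×10 + 5 = 4545 (decimal)
Convert 0b10000001000010 (binary) → 8192 + 64 + 2 = 8258 (decimal)
Compute 4545 + 8258 = 12803
12803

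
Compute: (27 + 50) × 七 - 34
Convert 七 (Chinese numeral) → 7 (decimal)
Expression in decimal: (27 + 50) × 7 - 34
Parentheses first: 27 + 50 = 77
Multiply: 77 × 7 = 539
Subtract: 539 - 34 = 505
505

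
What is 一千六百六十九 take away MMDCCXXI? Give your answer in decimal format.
Convert 一千六百六十九 (Chinese numeral) → 1×1000 + 6×100 + 6×10 + 9 = 1669 (decimal)
Convert MMDCCXXI (Roman numeral) → 1000 + 1000 + 500 + 100 + 100 + 10 + 10 + 1 = 2721 (decimal)
Compute 1669 - 2721 = -1052
-1052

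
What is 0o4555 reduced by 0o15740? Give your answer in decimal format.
Convert 0o4555 (octal) → 4×512 + 5×64 + 5×8 + 5 = 2413 (decimal)
Convert 0o15740 (octal) → 1×4096 + 5×512 + 7×64 + 4×8 = 7136 (decimal)
Compute 2413 - 7136 = -4723
-4723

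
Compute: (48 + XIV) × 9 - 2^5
Convert XIV (Roman numeral) → 10 + 4 = 14 (decimal)
Convert 2^5 (power) → 32 (decimal)
Expression in decimal: (48 + 14) × 9 - 32
Parentheses first: 48 + 14 = 62
Multiply: 62 × 9 = 558
Subtract: 558 - 32 = 526
526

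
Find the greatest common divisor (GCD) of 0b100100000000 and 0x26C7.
Convert 0b100100000000 (binary) → 2048 + 256 = 2304 (decimal)
Convert 0x26C7 (hexadecimal) → 2×4096 + 6×256 + 12×16 + 7 = 9927 (decimal)
Compute gcd(2304, 9927) = 9
9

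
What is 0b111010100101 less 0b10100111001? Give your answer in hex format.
Convert 0b111010100101 (binary) → 2048 + 1024 + 512 + 128 + 32 + 4 + 1 = 3749 (decimal)
Convert 0b10100111001 (binary) → 1024 + 256 + 32 + 16 + 8 + 1 = 1337 (decimal)
Compute 3749 - 1337 = 2412
Convert 2412 (decimal) → 2412 = 9×256 + 6×16 + 12 → 0x96C (hexadecimal)
0x96C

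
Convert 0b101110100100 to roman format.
Convert 0b101110100100 (binary) → 2048 + 512 + 256 + 128 + 32 + 4 = 2980 (decimal)
Convert 2980 (decimal) → 2980 = 1000 + 1000 + 900 + 50 + 10 + 10 + 10 → MMCMLXXX (Roman numeral)
MMCMLXXX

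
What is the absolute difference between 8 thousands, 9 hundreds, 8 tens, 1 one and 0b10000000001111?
Convert 8 thousands, 9 hundreds, 8 tens, 1 one (place-value notation) → 8×1000 + 9×100 + 8×10 + 1 = 8981 (decimal)
Convert 0b10000000001111 (binary) → 8192 + 8 + 4 + 2 + 1 = 8207 (decimal)
Compute |8981 - 8207| = 774
774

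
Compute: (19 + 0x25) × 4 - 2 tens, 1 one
Convert 0x25 (hexadecimal) → 2×16 + 5 = 37 (decimal)
Convert 2 tens, 1 one (place-value notation) → 2×10 + 1 = 21 (decimal)
Expression in decimal: (19 + 37) × 4 - 21
Parentheses first: 19 + 37 = 56
Multiply: 56 × 4 = 224
Subtract: 224 - 21 = 203
203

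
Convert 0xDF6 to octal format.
Convert 0xDF6 (hexadecimal) → 13×256 + 15×16 + 6 = 3574 (decimal)
Convert 3574 (decimal) → 3574 = 6×512 + 7×64 + 6×8 + 6 → 0o6766 (octal)
0o6766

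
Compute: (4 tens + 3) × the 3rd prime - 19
Convert 4 tens (place-value notation) → 4×10 = 40 (decimal)
Convert the 3rd prime (prime index) → 5 (decimal)
Expression in decimal: (40 + 3) × 5 - 19
Parentheses first: 40 + 3 = 43
Multiply: 43 × 5 = 215
Subtract: 215 - 19 = 196
196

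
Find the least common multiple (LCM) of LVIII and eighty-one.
Convert LVIII (Roman numeral) → 50 + 5 + 1 + 1 + 1 = 58 (decimal)
Convert eighty-one (English words) → 81 (decimal)
Compute lcm(58, 81) = 4698
4698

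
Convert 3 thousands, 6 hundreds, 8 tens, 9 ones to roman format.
Convert 3 thousands, 6 hundreds, 8 tens, 9 ones (place-value notation) → 3×1000 + 6×100 + 8×10 + 9 = 3689 (decimal)
Convert 3689 (decimal) → 3689 = 1000 + 1000 + 1000 + 500 + 100 + 50 + 10 + 10 + 10 + 9 → MMMDCLXXXIX (Roman numeral)
MMMDCLXXXIX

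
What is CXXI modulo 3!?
Convert CXXI (Roman numeral) → 100 + 10 + 10 + 1 = 121 (decimal)
Convert 3! (factorial) → 6 (decimal)
Compute 121 mod 6 = 1
1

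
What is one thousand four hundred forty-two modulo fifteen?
Convert one thousand four hundred forty-two (English words) → 1×1000 + 4×100 + 42 = 1442 (decimal)
Convert fifteen (English words) → 15 (decimal)
Compute 1442 mod 15 = 2
2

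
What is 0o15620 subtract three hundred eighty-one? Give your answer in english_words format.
Convert 0o15620 (octal) → 1×4096 + 5×512 + 6×64 + 2×8 = 7056 (decimal)
Convert three hundred eighty-one (English words) → 3×100 + 81 = 381 (decimal)
Compute 7056 - 381 = 6675
Convert 6675 (decimal) → 6675 = 6×1000 + 6×100 + 75 → six thousand six hundred seventy-five (English words)
six thousand six hundred seventy-five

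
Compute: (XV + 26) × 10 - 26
Convert XV (Roman numeral) → 10 + 5 = 15 (decimal)
Expression in decimal: (15 + 26) × 10 - 26
Parentheses first: 15 + 26 = 41
Multiply: 41 × 10 = 410
Subtract: 410 - 26 = 384
384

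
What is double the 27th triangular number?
The 27th triangular number = 27×28/2 = 378
Compute 378 × 2 = 756
756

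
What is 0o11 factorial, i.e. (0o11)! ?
Convert 0o11 (octal) → 1×8 + 1 = 9 (decimal)
Compute 9! = 362880
362880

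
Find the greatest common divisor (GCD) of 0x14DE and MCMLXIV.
Convert 0x14DE (hexadecimal) → 1×4096 + 4×256 + 13×16 + 14 = 5342 (decimal)
Convert MCMLXIV (Roman numeral) → 1000 + 900 + 50 + 10 + 4 = 1964 (decimal)
Compute gcd(5342, 1964) = 2
2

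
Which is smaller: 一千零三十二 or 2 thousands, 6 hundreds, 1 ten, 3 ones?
Convert 一千零三十二 (Chinese numeral) → 1×1000 + 3×10 + 2 = 1032 (decimal)
Convert 2 thousands, 6 hundreds, 1 ten, 3 ones (place-value notation) → 2×1000 + 6×100 + 1×10 + 3 = 2613 (decimal)
Compare 1032 vs 2613: smaller = 1032
1032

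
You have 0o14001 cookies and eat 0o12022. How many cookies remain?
Convert 0o14001 (octal) → 1×4096 + 4×512 + 1 = 6145 (decimal)
Convert 0o12022 (octal) → 1×4096 + 2×512 + 2×8 + 2 = 5138 (decimal)
Compute 6145 - 5138 = 1007
1007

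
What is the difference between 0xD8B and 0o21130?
Convert 0xD8B (hexadecimal) → 13×256 + 8×16 + 11 = 3467 (decimal)
Convert 0o21130 (octal) → 2×4096 + 1×512 + 1×64 + 3×8 = 8792 (decimal)
Difference: |3467 - 8792| = 5325
5325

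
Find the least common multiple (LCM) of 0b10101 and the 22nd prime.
Convert 0b10101 (binary) → 16 + 4 + 1 = 21 (decimal)
Convert the 22nd prime (prime index) → 79 (decimal)
Compute lcm(21, 79) = 1659
1659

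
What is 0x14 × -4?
Convert 0x14 (hexadecimal) → 1×16 + 4 = 20 (decimal)
Compute 20 × -4 = -80
-80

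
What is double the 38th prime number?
The 38th prime number = 163
Compute 163 × 2 = 326
326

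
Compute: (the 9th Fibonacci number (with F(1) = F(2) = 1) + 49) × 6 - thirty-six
Convert the 9th Fibonacci number (with F(1) = F(2) = 1) (Fibonacci index) → 1, 1, 2, 3, 5, 8, 13, 21, 34 → 34 (decimal)
Convert thirty-six (English words) → 36 (decimal)
Expression in decimal: (34 + 49) × 6 - 36
Parentheses first: 34 + 49 = 83
Multiply: 83 × 6 = 498
Subtract: 498 - 36 = 462
462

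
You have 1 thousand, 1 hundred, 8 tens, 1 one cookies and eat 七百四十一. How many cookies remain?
Convert 1 thousand, 1 hundred, 8 tens, 1 one (place-value notation) → 1×1000 + 1×100 + 8×10 + 1 = 1181 (decimal)
Convert 七百四十一 (Chinese numeral) → 7×100 + 4×10 + 1 = 741 (decimal)
Compute 1181 - 741 = 440
440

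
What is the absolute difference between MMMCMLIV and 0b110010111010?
Convert MMMCMLIV (Roman numeral) → 1000 + 1000 + 1000 + 900 + 50 + 4 = 3954 (decimal)
Convert 0b110010111010 (binary) → 2048 + 1024 + 128 + 32 + 16 + 8 + 2 = 3258 (decimal)
Compute |3954 - 3258| = 696
696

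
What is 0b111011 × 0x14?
Convert 0b111011 (binary) → 32 + 16 + 8 + 2 + 1 = 59 (decimal)
Convert 0x14 (hexadecimal) → 1×16 + 4 = 20 (decimal)
Compute 59 × 20 = 1180
1180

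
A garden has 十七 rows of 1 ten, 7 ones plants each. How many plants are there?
Convert 1 ten, 7 ones (place-value notation) → 1×10 + 7 = 17 (decimal)
Convert 十七 (Chinese numeral) → 1×10 + 7 = 17 (decimal)
Compute 17 × 17 = 289
289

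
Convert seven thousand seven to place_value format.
Convert seven thousand seven (English words) → 7×1000 + 7 = 7007 (decimal)
Convert 7007 (decimal) → 7007 = 7×1000 + 7 → 7 thousands, 7 ones (place-value notation)
7 thousands, 7 ones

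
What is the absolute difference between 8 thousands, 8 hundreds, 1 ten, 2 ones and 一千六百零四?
Convert 8 thousands, 8 hundreds, 1 ten, 2 ones (place-value notation) → 8×1000 + 8×100 + 1×10 + 2 = 8812 (decimal)
Convert 一千六百零四 (Chinese numeral) → 1×1000 + 6×100 + 4 = 1604 (decimal)
Compute |8812 - 1604| = 7208
7208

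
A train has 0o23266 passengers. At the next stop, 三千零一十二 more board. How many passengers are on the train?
Convert 0o23266 (octal) → 2×4096 + 3×512 + 2×64 + 6×8 + 6 = 9910 (decimal)
Convert 三千零一十二 (Chinese numeral) → 3×1000 + 1×10 + 2 = 3012 (decimal)
Compute 9910 + 3012 = 12922
12922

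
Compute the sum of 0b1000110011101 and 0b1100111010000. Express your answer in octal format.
Convert 0b1000110011101 (binary) → 4096 + 256 + 128 + 16 + 8 + 4 + 1 = 4509 (decimal)
Convert 0b1100111010000 (binary) → 4096 + 2048 + 256 + 128 + 64 + 16 = 6608 (decimal)
Compute 4509 + 6608 = 11117
Convert 11117 (decimal) → 11117 = 2×4096 + 5×512 + 5×64 + 5×8 + 5 → 0o25555 (octal)
0o25555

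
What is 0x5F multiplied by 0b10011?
Convert 0x5F (hexadecimal) → 5×16 + 15 = 95 (decimal)
Convert 0b10011 (binary) → 16 + 2 + 1 = 19 (decimal)
Compute 95 × 19 = 1805
1805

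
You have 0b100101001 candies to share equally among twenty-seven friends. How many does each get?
Convert 0b100101001 (binary) → 256 + 32 + 8 + 1 = 297 (decimal)
Convert twenty-seven (English words) → 27 (decimal)
Compute 297 ÷ 27 = 11
11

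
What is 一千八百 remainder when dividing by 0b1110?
Convert 一千八百 (Chinese numeral) → 1×1000 + 8×100 = 1800 (decimal)
Convert 0b1110 (binary) → 8 + 4 + 2 = 14 (decimal)
Compute 1800 mod 14 = 8
8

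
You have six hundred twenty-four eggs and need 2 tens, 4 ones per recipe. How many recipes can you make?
Convert six hundred twenty-four (English words) → 6×100 + 24 = 624 (decimal)
Convert 2 tens, 4 ones (place-value notation) → 2×10 + 4 = 24 (decimal)
Compute 624 ÷ 24 = 26
26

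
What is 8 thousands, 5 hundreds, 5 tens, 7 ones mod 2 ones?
Convert 8 thousands, 5 hundreds, 5 tens, 7 ones (place-value notation) → 8×1000 + 5×100 + 5×10 + 7 = 8557 (decimal)
Convert 2 ones (place-value notation) → 2 (decimal)
Compute 8557 mod 2 = 1
1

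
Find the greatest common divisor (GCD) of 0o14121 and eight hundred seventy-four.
Convert 0o14121 (octal) → 1×4096 + 4×512 + 1×64 + 2×8 + 1 = 6225 (decimal)
Convert eight hundred seventy-four (English words) → 8×100 + 74 = 874 (decimal)
Compute gcd(6225, 874) = 1
1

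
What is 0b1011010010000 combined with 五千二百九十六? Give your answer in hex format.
Convert 0b1011010010000 (binary) → 4096 + 1024 + 512 + 128 + 16 = 5776 (decimal)
Convert 五千二百九十六 (Chinese numeral) → 5×1000 + 2×100 + 9×10 + 6 = 5296 (decimal)
Compute 5776 + 5296 = 11072
Convert 11072 (decimal) → 11072 = 2×4096 + 11×256 + 4×16 → 0x2B40 (hexadecimal)
0x2B40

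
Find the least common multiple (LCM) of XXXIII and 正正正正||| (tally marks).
Convert XXXIII (Roman numeral) → 10 + 10 + 10 + 1 + 1 + 1 = 33 (decimal)
Convert 正正正正||| (tally marks) → 5 + 5 + 5 + 5 + 3 = 23 (decimal)
Compute lcm(33, 23) = 759
759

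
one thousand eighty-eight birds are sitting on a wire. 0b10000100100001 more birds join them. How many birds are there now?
Convert one thousand eighty-eight (English words) → 1×1000 + 88 = 1088 (decimal)
Convert 0b10000100100001 (binary) → 8192 + 256 + 32 + 1 = 8481 (decimal)
Compute 1088 + 8481 = 9569
9569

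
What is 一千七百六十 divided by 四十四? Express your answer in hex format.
Convert 一千七百六十 (Chinese numeral) → 1×1000 + 7×100 + 6×10 = 1760 (decimal)
Convert 四十四 (Chinese numeral) → 4×10 + 4 = 44 (decimal)
Compute 1760 ÷ 44 = 40
Convert 40 (decimal) → 40 = 2×16 + 8 → 0x28 (hexadecimal)
0x28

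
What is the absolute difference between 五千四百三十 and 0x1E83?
Convert 五千四百三十 (Chinese numeral) → 5×1000 + 4×100 + 3×10 = 5430 (decimal)
Convert 0x1E83 (hexadecimal) → 1×4096 + 14×256 + 8×16 + 3 = 7811 (decimal)
Compute |5430 - 7811| = 2381
2381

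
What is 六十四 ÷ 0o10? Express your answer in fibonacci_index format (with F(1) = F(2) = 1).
Convert 六十四 (Chinese numeral) → 6×10 + 4 = 64 (decimal)
Convert 0o10 (octal) → 1×8 = 8 (decimal)
Compute 64 ÷ 8 = 8
Convert 8 (decimal) → 1, 1, 2, 3, 5, 8 → the 6th Fibonacci number (Fibonacci index)
the 6th Fibonacci number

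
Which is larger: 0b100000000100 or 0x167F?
Convert 0b100000000100 (binary) → 2048 + 4 = 2052 (decimal)
Convert 0x167F (hexadecimal) → 1×4096 + 6×256 + 7×16 + 15 = 5759 (decimal)
Compare 2052 vs 5759: larger = 5759
5759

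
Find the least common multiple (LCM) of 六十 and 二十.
Convert 六十 (Chinese numeral) → 6×10 = 60 (decimal)
Convert 二十 (Chinese numeral) → 2×10 = 20 (decimal)
Compute lcm(60, 20) = 60
60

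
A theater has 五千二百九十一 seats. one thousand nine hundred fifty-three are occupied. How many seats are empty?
Convert 五千二百九十一 (Chinese numeral) → 5×1000 + 2×100 + 9×10 + 1 = 5291 (decimal)
Convert one thousand nine hundred fifty-three (English words) → 1×1000 + 9×100 + 53 = 1953 (decimal)
Compute 5291 - 1953 = 3338
3338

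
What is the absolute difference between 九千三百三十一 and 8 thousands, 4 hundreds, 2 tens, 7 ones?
Convert 九千三百三十一 (Chinese numeral) → 9×1000 + 3×100 + 3×10 + 1 = 9331 (decimal)
Convert 8 thousands, 4 hundreds, 2 tens, 7 ones (place-value notation) → 8×1000 + 4×100 + 2×10 + 7 = 8427 (decimal)
Compute |9331 - 8427| = 904
904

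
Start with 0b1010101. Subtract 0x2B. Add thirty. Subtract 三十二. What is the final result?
Convert 0b1010101 (binary) → 64 + 16 + 4 + 1 = 85 (decimal)
Start: 85
Convert 0x2B (hexadecimal) → 2×16 + 11 = 43 (decimal)
85 - 43 = 42
Convert thirty (English words) → 30 (decimal)
42 + 30 = 72
Convert 三十二 (Chinese numeral) → 3×10 + 2 = 32 (decimal)
72 - 32 = 40
40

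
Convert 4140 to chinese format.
Convert 4140 (decimal) → 4140 = 4×1000 + 1×100 + 4×10 → 四千一百四十 (Chinese numeral)
四千一百四十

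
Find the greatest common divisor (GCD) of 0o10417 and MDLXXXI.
Convert 0o10417 (octal) → 1×4096 + 4×64 + 1×8 + 7 = 4367 (decimal)
Convert MDLXXXI (Roman numeral) → 1000 + 500 + 50 + 10 + 10 + 10 + 1 = 1581 (decimal)
Compute gcd(4367, 1581) = 1
1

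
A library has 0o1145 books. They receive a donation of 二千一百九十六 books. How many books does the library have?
Convert 0o1145 (octal) → 1×512 + 1×64 + 4×8 + 5 = 613 (decimal)
Convert 二千一百九十六 (Chinese numeral) → 2×1000 + 1×100 + 9×10 + 6 = 2196 (decimal)
Compute 613 + 2196 = 2809
2809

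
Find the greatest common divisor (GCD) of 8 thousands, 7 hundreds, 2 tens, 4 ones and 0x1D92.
Convert 8 thousands, 7 hundreds, 2 tens, 4 ones (place-value notation) → 8×1000 + 7×100 + 2×10 + 4 = 8724 (decimal)
Convert 0x1D92 (hexadecimal) → 1×4096 + 13×256 + 9×16 + 2 = 7570 (decimal)
Compute gcd(8724, 7570) = 2
2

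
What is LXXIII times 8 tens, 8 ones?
Convert LXXIII (Roman numeral) → 50 + 10 + 10 + 1 + 1 + 1 = 73 (decimal)
Convert 8 tens, 8 ones (place-value notation) → 8×10 + 8 = 88 (decimal)
Compute 73 × 88 = 6424
6424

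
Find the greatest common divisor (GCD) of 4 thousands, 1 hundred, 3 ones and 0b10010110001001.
Convert 4 thousands, 1 hundred, 3 ones (place-value notation) → 4×1000 + 1×100 + 3 = 4103 (decimal)
Convert 0b10010110001001 (binary) → 8192 + 1024 + 256 + 128 + 8 + 1 = 9609 (decimal)
Compute gcd(4103, 9609) = 1
1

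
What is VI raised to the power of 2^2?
Convert VI (Roman numeral) → 5 + 1 = 6 (decimal)
Convert 2^2 (power) → 4 (decimal)
Compute 6 ^ 4 = 1296
1296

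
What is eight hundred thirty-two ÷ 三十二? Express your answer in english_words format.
Convert eight hundred thirty-two (English words) → 8×100 + 32 = 832 (decimal)
Convert 三十二 (Chinese numeral) → 3×10 + 2 = 32 (decimal)
Compute 832 ÷ 32 = 26
Convert 26 (decimal) → twenty-six (English words)
twenty-six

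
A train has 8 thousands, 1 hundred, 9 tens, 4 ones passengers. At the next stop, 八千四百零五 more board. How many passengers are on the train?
Convert 8 thousands, 1 hundred, 9 tens, 4 ones (place-value notation) → 8×1000 + 1×100 + 9×10 + 4 = 8194 (decimal)
Convert 八千四百零五 (Chinese numeral) → 8×1000 + 4×100 + 5 = 8405 (decimal)
Compute 8194 + 8405 = 16599
16599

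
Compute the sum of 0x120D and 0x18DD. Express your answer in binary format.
Convert 0x120D (hexadecimal) → 1×4096 + 2×256 + 13 = 4621 (decimal)
Convert 0x18DD (hexadecimal) → 1×4096 + 8×256 + 13×16 + 13 = 6365 (decimal)
Compute 4621 + 6365 = 10986
Convert 10986 (decimal) → 10986 = 8192 + 2048 + 512 + 128 + 64 + 32 + 8 + 2 → 0b10101011101010 (binary)
0b10101011101010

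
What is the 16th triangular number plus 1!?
The 16th triangular number = 16×17/2 = 136
Convert 1! (factorial) → 1 (decimal)
Compute 136 + 1 = 137
137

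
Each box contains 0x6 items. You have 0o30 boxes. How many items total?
Convert 0x6 (hexadecimal) → 6 (decimal)
Convert 0o30 (octal) → 3×8 = 24 (decimal)
Compute 6 × 24 = 144
144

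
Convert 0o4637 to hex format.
Convert 0o4637 (octal) → 4×512 + 6×64 + 3×8 + 7 = 2463 (decimal)
Convert 2463 (decimal) → 2463 = 9×256 + 9×16 + 15 → 0x99F (hexadecimal)
0x99F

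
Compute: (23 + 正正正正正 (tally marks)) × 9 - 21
Convert 正正正正正 (tally marks) → 5 + 5 + 5 + 5 + 5 = 25 (decimal)
Expression in decimal: (23 + 25) × 9 - 21
Parentheses first: 23 + 25 = 48
Multiply: 48 × 9 = 432
Subtract: 432 - 21 = 411
411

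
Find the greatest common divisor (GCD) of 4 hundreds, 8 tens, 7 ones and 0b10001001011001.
Convert 4 hundreds, 8 tens, 7 ones (place-value notation) → 4×100 + 8×10 + 7 = 487 (decimal)
Convert 0b10001001011001 (binary) → 8192 + 512 + 64 + 16 + 8 + 1 = 8793 (decimal)
Compute gcd(487, 8793) = 1
1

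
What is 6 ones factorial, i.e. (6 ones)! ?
Convert 6 ones (place-value notation) → 6 (decimal)
Compute 6! = 720
720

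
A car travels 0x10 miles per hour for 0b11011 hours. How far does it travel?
Convert 0x10 (hexadecimal) → 1×16 = 16 (decimal)
Convert 0b11011 (binary) → 16 + 8 + 2 + 1 = 27 (decimal)
Compute 16 × 27 = 432
432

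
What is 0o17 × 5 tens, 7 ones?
Convert 0o17 (octal) → 1×8 + 7 = 15 (decimal)
Convert 5 tens, 7 ones (place-value notation) → 5×10 + 7 = 57 (decimal)
Compute 15 × 57 = 855
855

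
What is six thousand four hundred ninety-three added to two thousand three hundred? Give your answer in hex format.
Convert six thousand four hundred ninety-three (English words) → 6×1000 + 4×100 + 93 = 6493 (decimal)
Convert two thousand three hundred (English words) → 2×1000 + 3×100 = 2300 (decimal)
Compute 6493 + 2300 = 8793
Convert 8793 (decimal) → 8793 = 2×4096 + 2×256 + 5×16 + 9 → 0x2259 (hexadecimal)
0x2259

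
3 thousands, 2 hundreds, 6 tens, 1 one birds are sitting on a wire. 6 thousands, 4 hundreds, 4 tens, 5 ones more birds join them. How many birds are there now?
Convert 3 thousands, 2 hundreds, 6 tens, 1 one (place-value notation) → 3×1000 + 2×100 + 6×10 + 1 = 3261 (decimal)
Convert 6 thousands, 4 hundreds, 4 tens, 5 ones (place-value notation) → 6×1000 + 4×100 + 4×10 + 5 = 6445 (decimal)
Compute 3261 + 6445 = 9706
9706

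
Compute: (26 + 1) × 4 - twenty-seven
Convert twenty-seven (English words) → 27 (decimal)
Expression in decimal: (26 + 1) × 4 - 27
Parentheses first: 26 + 1 = 27
Multiply: 27 × 4 = 108
Subtract: 108 - 27 = 81
81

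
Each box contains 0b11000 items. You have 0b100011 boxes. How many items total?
Convert 0b11000 (binary) → 16 + 8 = 24 (decimal)
Convert 0b100011 (binary) → 32 + 2 + 1 = 35 (decimal)
Compute 24 × 35 = 840
840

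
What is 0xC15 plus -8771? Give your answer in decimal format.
Convert 0xC15 (hexadecimal) → 12×256 + 1×16 + 5 = 3093 (decimal)
Compute 3093 + -8771 = -5678
-5678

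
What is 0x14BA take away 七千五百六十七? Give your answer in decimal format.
Convert 0x14BA (hexadecimal) → 1×4096 + 4×256 + 11×16 + 10 = 5306 (decimal)
Convert 七千五百六十七 (Chinese numeral) → 7×1000 + 5×100 + 6×10 + 7 = 7567 (decimal)
Compute 5306 - 7567 = -2261
-2261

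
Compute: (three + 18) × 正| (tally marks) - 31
Convert three (English words) → 3 (decimal)
Convert 正| (tally marks) → 5 + 1 = 6 (decimal)
Expression in decimal: (3 + 18) × 6 - 31
Parentheses first: 3 + 18 = 21
Multiply: 21 × 6 = 126
Subtract: 126 - 31 = 95
95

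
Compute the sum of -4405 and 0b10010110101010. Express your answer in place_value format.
Convert 0b10010110101010 (binary) → 8192 + 1024 + 256 + 128 + 32 + 8 + 2 = 9642 (decimal)
Compute -4405 + 9642 = 5237
Convert 5237 (decimal) → 5237 = 5×1000 + 2×100 + 3×10 + 7 → 5 thousands, 2 hundreds, 3 tens, 7 ones (place-value notation)
5 thousands, 2 hundreds, 3 tens, 7 ones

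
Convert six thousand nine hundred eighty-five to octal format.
Convert six thousand nine hundred eighty-five (English words) → 6×1000 + 9×100 + 85 = 6985 (decimal)
Convert 6985 (decimal) → 6985 = 1×4096 + 5×512 + 5×64 + 1×8 + 1 → 0o15511 (octal)
0o15511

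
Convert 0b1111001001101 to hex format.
Convert 0b1111001001101 (binary) → 4096 + 2048 + 1024 + 512 + 64 + 8 + 4 + 1 = 7757 (decimal)
Convert 7757 (decimal) → 7757 = 1×4096 + 14×256 + 4×16 + 13 → 0x1E4D (hexadecimal)
0x1E4D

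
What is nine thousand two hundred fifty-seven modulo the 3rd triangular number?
Convert nine thousand two hundred fifty-seven (English words) → 9×1000 + 2×100 + 57 = 9257 (decimal)
Convert the 3rd triangular number (triangular index) → 3×4/2 = 6 (decimal)
Compute 9257 mod 6 = 5
5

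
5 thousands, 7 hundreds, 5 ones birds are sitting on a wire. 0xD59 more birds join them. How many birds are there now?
Convert 5 thousands, 7 hundreds, 5 ones (place-value notation) → 5×1000 + 7×100 + 5 = 5705 (decimal)
Convert 0xD59 (hexadecimal) → 13×256 + 5×16 + 9 = 3417 (decimal)
Compute 5705 + 3417 = 9122
9122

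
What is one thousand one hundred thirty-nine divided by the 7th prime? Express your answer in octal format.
Convert one thousand one hundred thirty-nine (English words) → 1×1000 + 1×100 + 39 = 1139 (decimal)
Convert the 7th prime (prime index) → 17 (decimal)
Compute 1139 ÷ 17 = 67
Convert 67 (decimal) → 67 = 1×64 + 3 → 0o103 (octal)
0o103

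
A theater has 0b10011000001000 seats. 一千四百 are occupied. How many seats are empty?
Convert 0b10011000001000 (binary) → 8192 + 1024 + 512 + 8 = 9736 (decimal)
Convert 一千四百 (Chinese numeral) → 1×1000 + 4×100 = 1400 (decimal)
Compute 9736 - 1400 = 8336
8336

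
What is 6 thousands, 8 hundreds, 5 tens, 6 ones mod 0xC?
Convert 6 thousands, 8 hundreds, 5 tens, 6 ones (place-value notation) → 6×1000 + 8×100 + 5×10 + 6 = 6856 (decimal)
Convert 0xC (hexadecimal) → 12 (decimal)
Compute 6856 mod 12 = 4
4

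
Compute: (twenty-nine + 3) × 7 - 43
Convert twenty-nine (English words) → 29 (decimal)
Expression in decimal: (29 + 3) × 7 - 43
Parentheses first: 29 + 3 = 32
Multiply: 32 × 7 = 224
Subtract: 224 - 43 = 181
181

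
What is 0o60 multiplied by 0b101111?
Convert 0o60 (octal) → 6×8 = 48 (decimal)
Convert 0b101111 (binary) → 32 + 8 + 4 + 2 + 1 = 47 (decimal)
Compute 48 × 47 = 2256
2256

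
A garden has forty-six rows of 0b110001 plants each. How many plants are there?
Convert 0b110001 (binary) → 32 + 16 + 1 = 49 (decimal)
Convert forty-six (English words) → 46 (decimal)
Compute 49 × 46 = 2254
2254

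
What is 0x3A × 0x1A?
Convert 0x3A (hexadecimal) → 3×16 + 10 = 58 (decimal)
Convert 0x1A (hexadecimal) → 1×16 + 10 = 26 (decimal)
Compute 58 × 26 = 1508
1508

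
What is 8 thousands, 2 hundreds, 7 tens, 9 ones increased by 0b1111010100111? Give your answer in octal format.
Convert 8 thousands, 2 hundreds, 7 tens, 9 ones (place-value notation) → 8×1000 + 2×100 + 7×10 + 9 = 8279 (decimal)
Convert 0b1111010100111 (binary) → 4096 + 2048 + 1024 + 512 + 128 + 32 + 4 + 2 + 1 = 7847 (decimal)
Compute 8279 + 7847 = 16126
Convert 16126 (decimal) → 16126 = 3×4096 + 7×512 + 3×64 + 7×8 + 6 → 0o37376 (octal)
0o37376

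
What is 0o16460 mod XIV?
Convert 0o16460 (octal) → 1×4096 + 6×512 + 4×64 + 6×8 = 7472 (decimal)
Convert XIV (Roman numeral) → 10 + 4 = 14 (decimal)
Compute 7472 mod 14 = 10
10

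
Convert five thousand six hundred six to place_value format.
Convert five thousand six hundred six (English words) → 5×1000 + 6×100 + 6 = 5606 (decimal)
Convert 5606 (decimal) → 5606 = 5×1000 + 6×100 + 6 → 5 thousands, 6 hundreds, 6 ones (place-value notation)
5 thousands, 6 hundreds, 6 ones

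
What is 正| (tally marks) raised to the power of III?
Convert 正| (tally marks) → 5 + 1 = 6 (decimal)
Convert III (Roman numeral) → 1 + 1 + 1 = 3 (decimal)
Compute 6 ^ 3 = 216
216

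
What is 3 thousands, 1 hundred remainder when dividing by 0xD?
Convert 3 thousands, 1 hundred (place-value notation) → 3×1000 + 1×100 = 3100 (decimal)
Convert 0xD (hexadecimal) → 13 (decimal)
Compute 3100 mod 13 = 6
6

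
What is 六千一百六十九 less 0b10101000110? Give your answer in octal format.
Convert 六千一百六十九 (Chinese numeral) → 6×1000 + 1×100 + 6×10 + 9 = 6169 (decimal)
Convert 0b10101000110 (binary) → 1024 + 256 + 64 + 4 + 2 = 1350 (decimal)
Compute 6169 - 1350 = 4819
Convert 4819 (decimal) → 4819 = 1×4096 + 1×512 + 3×64 + 2×8 + 3 → 0o11323 (octal)
0o11323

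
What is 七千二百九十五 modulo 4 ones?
Convert 七千二百九十五 (Chinese numeral) → 7×1000 + 2×100 + 9×10 + 5 = 7295 (decimal)
Convert 4 ones (place-value notation) → 4 (decimal)
Compute 7295 mod 4 = 3
3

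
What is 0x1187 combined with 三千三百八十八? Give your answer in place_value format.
Convert 0x1187 (hexadecimal) → 1×4096 + 1×256 + 8×16 + 7 = 4487 (decimal)
Convert 三千三百八十八 (Chinese numeral) → 3×1000 + 3×100 + 8×10 + 8 = 3388 (decimal)
Compute 4487 + 3388 = 7875
Convert 7875 (decimal) → 7875 = 7×1000 + 8×100 + 7×10 + 5 → 7 thousands, 8 hundreds, 7 tens, 5 ones (place-value notation)
7 thousands, 8 hundreds, 7 tens, 5 ones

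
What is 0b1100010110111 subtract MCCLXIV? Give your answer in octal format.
Convert 0b1100010110111 (binary) → 4096 + 2048 + 128 + 32 + 16 + 4 + 2 + 1 = 6327 (decimal)
Convert MCCLXIV (Roman numeral) → 1000 + 100 + 100 + 50 + 10 + 4 = 1264 (decimal)
Compute 6327 - 1264 = 5063
Convert 5063 (decimal) → 5063 = 1×4096 + 1×512 + 7×64 + 7 → 0o11707 (octal)
0o11707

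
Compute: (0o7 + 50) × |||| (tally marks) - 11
Convert 0o7 (octal) → 7 (decimal)
Convert |||| (tally marks) → 4 (decimal)
Expression in decimal: (7 + 50) × 4 - 11
Parentheses first: 7 + 50 = 57
Multiply: 57 × 4 = 228
Subtract: 228 - 11 = 217
217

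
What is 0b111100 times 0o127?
Convert 0b111100 (binary) → 32 + 16 + 8 + 4 = 60 (decimal)
Convert 0o127 (octal) → 1×64 + 2×8 + 7 = 87 (decimal)
Compute 60 × 87 = 5220
5220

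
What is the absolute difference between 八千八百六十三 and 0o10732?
Convert 八千八百六十三 (Chinese numeral) → 8×1000 + 8×100 + 6×10 + 3 = 8863 (decimal)
Convert 0o10732 (octal) → 1×4096 + 7×64 + 3×8 + 2 = 4570 (decimal)
Compute |8863 - 4570| = 4293
4293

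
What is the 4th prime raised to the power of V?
Convert the 4th prime (prime index) → 7 (decimal)
Convert V (Roman numeral) → 5 (decimal)
Compute 7 ^ 5 = 16807
16807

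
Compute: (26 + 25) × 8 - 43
Parentheses first: 26 + 25 = 51
Multiply: 51 × 8 = 408
Subtract: 408 - 43 = 365
365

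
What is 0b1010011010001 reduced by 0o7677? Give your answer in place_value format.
Convert 0b1010011010001 (binary) → 4096 + 1024 + 128 + 64 + 16 + 1 = 5329 (decimal)
Convert 0o7677 (octal) → 7×512 + 6×64 + 7×8 + 7 = 4031 (decimal)
Compute 5329 - 4031 = 1298
Convert 1298 (decimal) → 1298 = 1×1000 + 2×100 + 9×10 + 8 → 1 thousand, 2 hundreds, 9 tens, 8 ones (place-value notation)
1 thousand, 2 hundreds, 9 tens, 8 ones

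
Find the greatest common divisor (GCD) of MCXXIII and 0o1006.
Convert MCXXIII (Roman numeral) → 1000 + 100 + 10 + 10 + 1 + 1 + 1 = 1123 (decimal)
Convert 0o1006 (octal) → 1×512 + 6 = 518 (decimal)
Compute gcd(1123, 518) = 1
1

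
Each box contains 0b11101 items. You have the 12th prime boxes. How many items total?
Convert 0b11101 (binary) → 16 + 8 + 4 + 1 = 29 (decimal)
Convert the 12th prime (prime index) → 37 (decimal)
Compute 29 × 37 = 1073
1073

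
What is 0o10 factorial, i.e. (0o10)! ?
Convert 0o10 (octal) → 1×8 = 8 (decimal)
Compute 8! = 40320
40320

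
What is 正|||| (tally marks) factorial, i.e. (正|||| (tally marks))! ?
Convert 正|||| (tally marks) → 5 + 4 = 9 (decimal)
Compute 9! = 362880
362880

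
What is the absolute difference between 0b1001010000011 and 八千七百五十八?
Convert 0b1001010000011 (binary) → 4096 + 512 + 128 + 2 + 1 = 4739 (decimal)
Convert 八千七百五十八 (Chinese numeral) → 8×1000 + 7×100 + 5×10 + 8 = 8758 (decimal)
Compute |4739 - 8758| = 4019
4019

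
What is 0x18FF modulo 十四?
Convert 0x18FF (hexadecimal) → 1×4096 + 8×256 + 15×16 + 15 = 6399 (decimal)
Convert 十四 (Chinese numeral) → 1×10 + 4 = 14 (decimal)
Compute 6399 mod 14 = 1
1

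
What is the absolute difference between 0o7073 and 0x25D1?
Convert 0o7073 (octal) → 7×512 + 7×8 + 3 = 3643 (decimal)
Convert 0x25D1 (hexadecimal) → 2×4096 + 5×256 + 13×16 + 1 = 9681 (decimal)
Compute |3643 - 9681| = 6038
6038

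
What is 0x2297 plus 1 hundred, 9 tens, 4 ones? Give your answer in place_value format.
Convert 0x2297 (hexadecimal) → 2×4096 + 2×256 + 9×16 + 7 = 8855 (decimal)
Convert 1 hundred, 9 tens, 4 ones (place-value notation) → 1×100 + 9×10 + 4 = 194 (decimal)
Compute 8855 + 194 = 9049
Convert 9049 (decimal) → 9049 = 9×1000 + 4×10 + 9 → 9 thousands, 4 tens, 9 ones (place-value notation)
9 thousands, 4 tens, 9 ones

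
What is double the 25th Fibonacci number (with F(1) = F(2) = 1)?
The 25th Fibonacci number (with F(1) = F(2) = 1) = 75025
Compute 75025 × 2 = 150050
150050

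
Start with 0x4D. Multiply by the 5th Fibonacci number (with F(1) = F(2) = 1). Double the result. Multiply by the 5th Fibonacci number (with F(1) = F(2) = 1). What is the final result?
Convert 0x4D (hexadecimal) → 4×16 + 13 = 77 (decimal)
Start: 77
Convert the 5th Fibonacci number (with F(1) = F(2) = 1) (Fibonacci index) → 1, 1, 2, 3, 5 → 5 (decimal)
77 × 5 = 385
385 × 2 = 770
Convert the 5th Fibonacci number (with F(1) = F(2) = 1) (Fibonacci index) → 1, 1, 2, 3, 5 → 5 (decimal)
770 × 5 = 3850
3850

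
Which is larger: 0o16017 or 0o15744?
Convert 0o16017 (octal) → 1×4096 + 6×512 + 1×8 + 7 = 7183 (decimal)
Convert 0o15744 (octal) → 1×4096 + 5×512 + 7×64 + 4×8 + 4 = 7140 (decimal)
Compare 7183 vs 7140: larger = 7183
7183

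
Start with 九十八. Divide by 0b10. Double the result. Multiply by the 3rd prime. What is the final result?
Convert 九十八 (Chinese numeral) → 9×10 + 8 = 98 (decimal)
Start: 98
Convert 0b10 (binary) → 2 (decimal)
98 ÷ 2 = 49
49 × 2 = 98
Convert the 3rd prime (prime index) → 5 (decimal)
98 × 5 = 490
490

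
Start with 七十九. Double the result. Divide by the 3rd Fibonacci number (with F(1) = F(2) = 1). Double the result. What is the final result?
Convert 七十九 (Chinese numeral) → 7×10 + 9 = 79 (decimal)
Start: 79
79 × 2 = 158
Convert the 3rd Fibonacci number (with F(1) = F(2) = 1) (Fibonacci index) → 1, 1, 2 → 2 (decimal)
158 ÷ 2 = 79
79 × 2 = 158
158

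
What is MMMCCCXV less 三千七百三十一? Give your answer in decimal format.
Convert MMMCCCXV (Roman numeral) → 1000 + 1000 + 1000 + 100 + 100 + 100 + 10 + 5 = 3315 (decimal)
Convert 三千七百三十一 (Chinese numeral) → 3×1000 + 7×100 + 3×10 + 1 = 3731 (decimal)
Compute 3315 - 3731 = -416
-416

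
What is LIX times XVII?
Convert LIX (Roman numeral) → 50 + 9 = 59 (decimal)
Convert XVII (Roman numeral) → 10 + 5 + 1 + 1 = 17 (decimal)
Compute 59 × 17 = 1003
1003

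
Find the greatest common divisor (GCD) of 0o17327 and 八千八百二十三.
Convert 0o17327 (octal) → 1×4096 + 7×512 + 3×64 + 2×8 + 7 = 7895 (decimal)
Convert 八千八百二十三 (Chinese numeral) → 8×1000 + 8×100 + 2×10 + 3 = 8823 (decimal)
Compute gcd(7895, 8823) = 1
1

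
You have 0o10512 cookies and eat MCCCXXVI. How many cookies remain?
Convert 0o10512 (octal) → 1×4096 + 5×64 + 1×8 + 2 = 4426 (decimal)
Convert MCCCXXVI (Roman numeral) → 1000 + 100 + 100 + 100 + 10 + 10 + 5 + 1 = 1326 (decimal)
Compute 4426 - 1326 = 3100
3100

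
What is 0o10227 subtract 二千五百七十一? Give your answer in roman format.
Convert 0o10227 (octal) → 1×4096 + 2×64 + 2×8 + 7 = 4247 (decimal)
Convert 二千五百七十一 (Chinese numeral) → 2×1000 + 5×100 + 7×10 + 1 = 2571 (decimal)
Compute 4247 - 2571 = 1676
Convert 1676 (decimal) → 1676 = 1000 + 500 + 100 + 50 + 10 + 10 + 5 + 1 → MDCLXXVI (Roman numeral)
MDCLXXVI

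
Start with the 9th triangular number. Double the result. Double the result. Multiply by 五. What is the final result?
Convert the 9th triangular number (triangular index) → 9×10/2 = 45 (decimal)
Start: 45
45 × 2 = 90
90 × 2 = 180
Convert 五 (Chinese numeral) → 5 (decimal)
180 × 5 = 900
900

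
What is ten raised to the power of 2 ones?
Convert ten (English words) → 10 (decimal)
Convert 2 ones (place-value notation) → 2 (decimal)
Compute 10 ^ 2 = 100
100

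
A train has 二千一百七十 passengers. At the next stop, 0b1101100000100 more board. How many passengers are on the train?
Convert 二千一百七十 (Chinese numeral) → 2×1000 + 1×100 + 7×10 = 2170 (decimal)
Convert 0b1101100000100 (binary) → 4096 + 2048 + 512 + 256 + 4 = 6916 (decimal)
Compute 2170 + 6916 = 9086
9086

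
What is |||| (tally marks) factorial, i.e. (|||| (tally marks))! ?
Convert |||| (tally marks) → 4 (decimal)
Compute 4! = 24
24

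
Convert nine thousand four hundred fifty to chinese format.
Convert nine thousand four hundred fifty (English words) → 9×1000 + 4×100 + 50 = 9450 (decimal)
Convert 9450 (decimal) → 9450 = 9×1000 + 4×100 + 5×10 → 九千四百五十 (Chinese numeral)
九千四百五十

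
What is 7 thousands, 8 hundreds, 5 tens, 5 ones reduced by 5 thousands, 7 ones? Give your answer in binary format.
Convert 7 thousands, 8 hundreds, 5 tens, 5 ones (place-value notation) → 7×1000 + 8×100 + 5×10 + 5 = 7855 (decimal)
Convert 5 thousands, 7 ones (place-value notation) → 5×1000 + 7 = 5007 (decimal)
Compute 7855 - 5007 = 2848
Convert 2848 (decimal) → 2848 = 2048 + 512 + 256 + 32 → 0b101100100000 (binary)
0b101100100000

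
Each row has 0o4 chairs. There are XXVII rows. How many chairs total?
Convert 0o4 (octal) → 4 (decimal)
Convert XXVII (Roman numeral) → 10 + 10 + 5 + 1 + 1 = 27 (decimal)
Compute 4 × 27 = 108
108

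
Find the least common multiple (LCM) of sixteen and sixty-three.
Convert sixteen (English words) → 16 (decimal)
Convert sixty-three (English words) → 63 (decimal)
Compute lcm(16, 63) = 1008
1008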